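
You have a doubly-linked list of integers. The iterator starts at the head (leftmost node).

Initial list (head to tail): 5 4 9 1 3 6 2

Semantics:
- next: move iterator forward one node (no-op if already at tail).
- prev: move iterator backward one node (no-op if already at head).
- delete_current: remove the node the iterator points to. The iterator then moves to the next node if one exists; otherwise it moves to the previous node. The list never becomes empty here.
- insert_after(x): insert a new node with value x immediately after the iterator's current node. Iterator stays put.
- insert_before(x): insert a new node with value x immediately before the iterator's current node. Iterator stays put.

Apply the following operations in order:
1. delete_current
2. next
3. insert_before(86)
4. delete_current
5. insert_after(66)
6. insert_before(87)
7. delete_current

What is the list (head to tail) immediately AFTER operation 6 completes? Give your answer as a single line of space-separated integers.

After 1 (delete_current): list=[4, 9, 1, 3, 6, 2] cursor@4
After 2 (next): list=[4, 9, 1, 3, 6, 2] cursor@9
After 3 (insert_before(86)): list=[4, 86, 9, 1, 3, 6, 2] cursor@9
After 4 (delete_current): list=[4, 86, 1, 3, 6, 2] cursor@1
After 5 (insert_after(66)): list=[4, 86, 1, 66, 3, 6, 2] cursor@1
After 6 (insert_before(87)): list=[4, 86, 87, 1, 66, 3, 6, 2] cursor@1

Answer: 4 86 87 1 66 3 6 2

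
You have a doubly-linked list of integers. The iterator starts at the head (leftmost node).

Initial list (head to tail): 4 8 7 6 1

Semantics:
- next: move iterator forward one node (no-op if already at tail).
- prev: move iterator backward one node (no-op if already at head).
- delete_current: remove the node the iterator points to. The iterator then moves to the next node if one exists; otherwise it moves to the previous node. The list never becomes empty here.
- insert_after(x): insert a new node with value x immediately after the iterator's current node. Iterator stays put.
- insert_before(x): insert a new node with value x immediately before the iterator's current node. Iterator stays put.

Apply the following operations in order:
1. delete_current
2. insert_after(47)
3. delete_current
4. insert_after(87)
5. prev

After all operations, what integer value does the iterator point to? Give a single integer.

Answer: 47

Derivation:
After 1 (delete_current): list=[8, 7, 6, 1] cursor@8
After 2 (insert_after(47)): list=[8, 47, 7, 6, 1] cursor@8
After 3 (delete_current): list=[47, 7, 6, 1] cursor@47
After 4 (insert_after(87)): list=[47, 87, 7, 6, 1] cursor@47
After 5 (prev): list=[47, 87, 7, 6, 1] cursor@47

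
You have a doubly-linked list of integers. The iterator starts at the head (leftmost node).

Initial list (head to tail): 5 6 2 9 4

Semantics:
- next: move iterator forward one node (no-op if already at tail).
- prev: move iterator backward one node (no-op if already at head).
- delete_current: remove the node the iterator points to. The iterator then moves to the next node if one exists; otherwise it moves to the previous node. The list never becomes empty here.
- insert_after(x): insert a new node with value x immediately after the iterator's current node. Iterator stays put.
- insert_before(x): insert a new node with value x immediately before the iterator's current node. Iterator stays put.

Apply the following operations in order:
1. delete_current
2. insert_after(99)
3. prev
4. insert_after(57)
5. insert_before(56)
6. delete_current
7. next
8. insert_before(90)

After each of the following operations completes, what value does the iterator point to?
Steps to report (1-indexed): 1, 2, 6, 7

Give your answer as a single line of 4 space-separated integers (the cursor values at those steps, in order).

After 1 (delete_current): list=[6, 2, 9, 4] cursor@6
After 2 (insert_after(99)): list=[6, 99, 2, 9, 4] cursor@6
After 3 (prev): list=[6, 99, 2, 9, 4] cursor@6
After 4 (insert_after(57)): list=[6, 57, 99, 2, 9, 4] cursor@6
After 5 (insert_before(56)): list=[56, 6, 57, 99, 2, 9, 4] cursor@6
After 6 (delete_current): list=[56, 57, 99, 2, 9, 4] cursor@57
After 7 (next): list=[56, 57, 99, 2, 9, 4] cursor@99
After 8 (insert_before(90)): list=[56, 57, 90, 99, 2, 9, 4] cursor@99

Answer: 6 6 57 99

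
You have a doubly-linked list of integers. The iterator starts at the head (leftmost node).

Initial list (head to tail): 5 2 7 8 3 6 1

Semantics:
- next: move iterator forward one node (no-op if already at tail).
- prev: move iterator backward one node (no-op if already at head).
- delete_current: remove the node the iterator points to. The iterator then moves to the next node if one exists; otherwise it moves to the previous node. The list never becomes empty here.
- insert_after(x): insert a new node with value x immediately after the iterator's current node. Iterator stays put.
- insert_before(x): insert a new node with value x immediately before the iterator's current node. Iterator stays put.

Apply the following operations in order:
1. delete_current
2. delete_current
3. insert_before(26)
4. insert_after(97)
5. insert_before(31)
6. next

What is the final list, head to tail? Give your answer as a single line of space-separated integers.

After 1 (delete_current): list=[2, 7, 8, 3, 6, 1] cursor@2
After 2 (delete_current): list=[7, 8, 3, 6, 1] cursor@7
After 3 (insert_before(26)): list=[26, 7, 8, 3, 6, 1] cursor@7
After 4 (insert_after(97)): list=[26, 7, 97, 8, 3, 6, 1] cursor@7
After 5 (insert_before(31)): list=[26, 31, 7, 97, 8, 3, 6, 1] cursor@7
After 6 (next): list=[26, 31, 7, 97, 8, 3, 6, 1] cursor@97

Answer: 26 31 7 97 8 3 6 1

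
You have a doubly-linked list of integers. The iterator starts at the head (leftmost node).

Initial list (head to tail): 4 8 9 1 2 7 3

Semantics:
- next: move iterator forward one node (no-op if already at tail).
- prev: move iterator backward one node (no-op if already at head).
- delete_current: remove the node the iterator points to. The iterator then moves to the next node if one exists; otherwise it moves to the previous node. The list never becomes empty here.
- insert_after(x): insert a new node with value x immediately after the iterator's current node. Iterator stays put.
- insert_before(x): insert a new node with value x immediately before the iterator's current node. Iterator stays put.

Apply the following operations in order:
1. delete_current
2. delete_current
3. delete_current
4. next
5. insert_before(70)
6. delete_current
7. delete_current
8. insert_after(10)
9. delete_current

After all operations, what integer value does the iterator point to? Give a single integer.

After 1 (delete_current): list=[8, 9, 1, 2, 7, 3] cursor@8
After 2 (delete_current): list=[9, 1, 2, 7, 3] cursor@9
After 3 (delete_current): list=[1, 2, 7, 3] cursor@1
After 4 (next): list=[1, 2, 7, 3] cursor@2
After 5 (insert_before(70)): list=[1, 70, 2, 7, 3] cursor@2
After 6 (delete_current): list=[1, 70, 7, 3] cursor@7
After 7 (delete_current): list=[1, 70, 3] cursor@3
After 8 (insert_after(10)): list=[1, 70, 3, 10] cursor@3
After 9 (delete_current): list=[1, 70, 10] cursor@10

Answer: 10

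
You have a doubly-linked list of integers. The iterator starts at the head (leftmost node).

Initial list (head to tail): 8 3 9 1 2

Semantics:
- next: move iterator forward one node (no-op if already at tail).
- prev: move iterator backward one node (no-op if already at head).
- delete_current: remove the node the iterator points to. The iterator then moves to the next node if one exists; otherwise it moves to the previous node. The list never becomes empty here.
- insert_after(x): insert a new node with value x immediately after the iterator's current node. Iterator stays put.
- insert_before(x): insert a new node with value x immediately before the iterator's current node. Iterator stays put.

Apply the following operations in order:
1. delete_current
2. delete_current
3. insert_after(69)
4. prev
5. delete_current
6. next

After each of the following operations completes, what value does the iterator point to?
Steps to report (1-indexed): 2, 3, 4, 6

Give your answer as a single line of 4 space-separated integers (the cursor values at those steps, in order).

After 1 (delete_current): list=[3, 9, 1, 2] cursor@3
After 2 (delete_current): list=[9, 1, 2] cursor@9
After 3 (insert_after(69)): list=[9, 69, 1, 2] cursor@9
After 4 (prev): list=[9, 69, 1, 2] cursor@9
After 5 (delete_current): list=[69, 1, 2] cursor@69
After 6 (next): list=[69, 1, 2] cursor@1

Answer: 9 9 9 1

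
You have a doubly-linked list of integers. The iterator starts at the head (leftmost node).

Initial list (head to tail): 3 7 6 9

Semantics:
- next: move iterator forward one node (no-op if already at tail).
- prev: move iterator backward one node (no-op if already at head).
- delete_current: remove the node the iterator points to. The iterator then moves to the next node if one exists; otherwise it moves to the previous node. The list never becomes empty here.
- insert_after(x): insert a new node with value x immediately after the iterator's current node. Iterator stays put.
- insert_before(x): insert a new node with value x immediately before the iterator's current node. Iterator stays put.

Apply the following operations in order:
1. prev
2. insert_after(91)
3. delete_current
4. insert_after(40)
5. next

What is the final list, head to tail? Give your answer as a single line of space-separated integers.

After 1 (prev): list=[3, 7, 6, 9] cursor@3
After 2 (insert_after(91)): list=[3, 91, 7, 6, 9] cursor@3
After 3 (delete_current): list=[91, 7, 6, 9] cursor@91
After 4 (insert_after(40)): list=[91, 40, 7, 6, 9] cursor@91
After 5 (next): list=[91, 40, 7, 6, 9] cursor@40

Answer: 91 40 7 6 9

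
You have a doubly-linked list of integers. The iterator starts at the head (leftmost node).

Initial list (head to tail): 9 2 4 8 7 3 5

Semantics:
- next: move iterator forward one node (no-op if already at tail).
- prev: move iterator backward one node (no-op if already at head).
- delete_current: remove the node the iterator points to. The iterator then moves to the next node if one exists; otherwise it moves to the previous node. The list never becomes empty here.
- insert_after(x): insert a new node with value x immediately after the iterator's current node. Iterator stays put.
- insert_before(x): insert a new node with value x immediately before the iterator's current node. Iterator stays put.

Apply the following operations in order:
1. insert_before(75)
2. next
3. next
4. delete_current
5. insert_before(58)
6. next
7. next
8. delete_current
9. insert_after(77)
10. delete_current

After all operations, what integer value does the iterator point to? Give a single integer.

Answer: 77

Derivation:
After 1 (insert_before(75)): list=[75, 9, 2, 4, 8, 7, 3, 5] cursor@9
After 2 (next): list=[75, 9, 2, 4, 8, 7, 3, 5] cursor@2
After 3 (next): list=[75, 9, 2, 4, 8, 7, 3, 5] cursor@4
After 4 (delete_current): list=[75, 9, 2, 8, 7, 3, 5] cursor@8
After 5 (insert_before(58)): list=[75, 9, 2, 58, 8, 7, 3, 5] cursor@8
After 6 (next): list=[75, 9, 2, 58, 8, 7, 3, 5] cursor@7
After 7 (next): list=[75, 9, 2, 58, 8, 7, 3, 5] cursor@3
After 8 (delete_current): list=[75, 9, 2, 58, 8, 7, 5] cursor@5
After 9 (insert_after(77)): list=[75, 9, 2, 58, 8, 7, 5, 77] cursor@5
After 10 (delete_current): list=[75, 9, 2, 58, 8, 7, 77] cursor@77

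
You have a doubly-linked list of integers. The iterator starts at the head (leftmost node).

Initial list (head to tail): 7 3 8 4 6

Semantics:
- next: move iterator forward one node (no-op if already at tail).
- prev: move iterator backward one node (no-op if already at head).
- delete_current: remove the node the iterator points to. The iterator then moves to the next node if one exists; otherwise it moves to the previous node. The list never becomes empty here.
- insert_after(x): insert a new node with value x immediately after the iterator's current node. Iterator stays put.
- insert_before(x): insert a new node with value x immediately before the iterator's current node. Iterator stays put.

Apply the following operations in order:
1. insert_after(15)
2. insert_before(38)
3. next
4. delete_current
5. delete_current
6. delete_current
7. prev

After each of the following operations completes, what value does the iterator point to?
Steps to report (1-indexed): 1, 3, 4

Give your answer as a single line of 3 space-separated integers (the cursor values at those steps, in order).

After 1 (insert_after(15)): list=[7, 15, 3, 8, 4, 6] cursor@7
After 2 (insert_before(38)): list=[38, 7, 15, 3, 8, 4, 6] cursor@7
After 3 (next): list=[38, 7, 15, 3, 8, 4, 6] cursor@15
After 4 (delete_current): list=[38, 7, 3, 8, 4, 6] cursor@3
After 5 (delete_current): list=[38, 7, 8, 4, 6] cursor@8
After 6 (delete_current): list=[38, 7, 4, 6] cursor@4
After 7 (prev): list=[38, 7, 4, 6] cursor@7

Answer: 7 15 3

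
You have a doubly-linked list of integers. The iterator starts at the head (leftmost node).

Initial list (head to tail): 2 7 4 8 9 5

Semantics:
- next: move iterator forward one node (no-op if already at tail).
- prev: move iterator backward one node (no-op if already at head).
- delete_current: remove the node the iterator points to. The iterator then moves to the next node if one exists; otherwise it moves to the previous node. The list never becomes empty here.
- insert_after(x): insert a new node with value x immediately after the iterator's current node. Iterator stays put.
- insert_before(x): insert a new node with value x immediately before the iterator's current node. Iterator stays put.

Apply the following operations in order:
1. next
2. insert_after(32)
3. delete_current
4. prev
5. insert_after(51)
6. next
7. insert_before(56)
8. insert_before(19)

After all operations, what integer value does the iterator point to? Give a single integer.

After 1 (next): list=[2, 7, 4, 8, 9, 5] cursor@7
After 2 (insert_after(32)): list=[2, 7, 32, 4, 8, 9, 5] cursor@7
After 3 (delete_current): list=[2, 32, 4, 8, 9, 5] cursor@32
After 4 (prev): list=[2, 32, 4, 8, 9, 5] cursor@2
After 5 (insert_after(51)): list=[2, 51, 32, 4, 8, 9, 5] cursor@2
After 6 (next): list=[2, 51, 32, 4, 8, 9, 5] cursor@51
After 7 (insert_before(56)): list=[2, 56, 51, 32, 4, 8, 9, 5] cursor@51
After 8 (insert_before(19)): list=[2, 56, 19, 51, 32, 4, 8, 9, 5] cursor@51

Answer: 51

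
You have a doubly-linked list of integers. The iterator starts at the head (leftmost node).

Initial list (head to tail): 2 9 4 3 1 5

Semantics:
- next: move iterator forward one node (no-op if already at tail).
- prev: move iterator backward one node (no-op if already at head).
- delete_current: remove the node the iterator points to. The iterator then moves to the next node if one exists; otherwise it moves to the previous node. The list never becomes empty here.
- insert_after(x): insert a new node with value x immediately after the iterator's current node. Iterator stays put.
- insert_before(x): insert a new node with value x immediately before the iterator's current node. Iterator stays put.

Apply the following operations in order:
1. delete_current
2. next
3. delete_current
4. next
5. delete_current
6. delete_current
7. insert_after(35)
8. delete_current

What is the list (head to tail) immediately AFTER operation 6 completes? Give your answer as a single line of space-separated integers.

Answer: 9 3

Derivation:
After 1 (delete_current): list=[9, 4, 3, 1, 5] cursor@9
After 2 (next): list=[9, 4, 3, 1, 5] cursor@4
After 3 (delete_current): list=[9, 3, 1, 5] cursor@3
After 4 (next): list=[9, 3, 1, 5] cursor@1
After 5 (delete_current): list=[9, 3, 5] cursor@5
After 6 (delete_current): list=[9, 3] cursor@3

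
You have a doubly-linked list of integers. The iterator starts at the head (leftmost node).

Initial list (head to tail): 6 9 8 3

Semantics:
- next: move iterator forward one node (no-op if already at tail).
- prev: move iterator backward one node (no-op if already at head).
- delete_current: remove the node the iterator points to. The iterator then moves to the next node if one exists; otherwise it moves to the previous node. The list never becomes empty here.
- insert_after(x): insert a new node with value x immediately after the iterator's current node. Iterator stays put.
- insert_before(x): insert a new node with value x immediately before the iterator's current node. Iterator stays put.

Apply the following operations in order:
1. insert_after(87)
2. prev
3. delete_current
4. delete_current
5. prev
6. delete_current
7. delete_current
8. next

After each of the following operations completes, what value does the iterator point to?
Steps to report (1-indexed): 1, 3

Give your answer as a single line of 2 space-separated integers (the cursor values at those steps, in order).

After 1 (insert_after(87)): list=[6, 87, 9, 8, 3] cursor@6
After 2 (prev): list=[6, 87, 9, 8, 3] cursor@6
After 3 (delete_current): list=[87, 9, 8, 3] cursor@87
After 4 (delete_current): list=[9, 8, 3] cursor@9
After 5 (prev): list=[9, 8, 3] cursor@9
After 6 (delete_current): list=[8, 3] cursor@8
After 7 (delete_current): list=[3] cursor@3
After 8 (next): list=[3] cursor@3

Answer: 6 87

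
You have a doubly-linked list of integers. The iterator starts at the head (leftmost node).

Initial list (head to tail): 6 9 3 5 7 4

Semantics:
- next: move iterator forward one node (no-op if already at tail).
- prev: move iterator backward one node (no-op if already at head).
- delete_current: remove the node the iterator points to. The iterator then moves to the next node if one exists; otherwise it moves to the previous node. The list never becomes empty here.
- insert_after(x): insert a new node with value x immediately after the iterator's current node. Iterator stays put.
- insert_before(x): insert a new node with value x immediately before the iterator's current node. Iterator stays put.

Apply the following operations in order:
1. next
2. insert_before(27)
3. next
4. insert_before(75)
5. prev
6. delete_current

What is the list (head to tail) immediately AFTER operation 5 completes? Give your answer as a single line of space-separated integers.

After 1 (next): list=[6, 9, 3, 5, 7, 4] cursor@9
After 2 (insert_before(27)): list=[6, 27, 9, 3, 5, 7, 4] cursor@9
After 3 (next): list=[6, 27, 9, 3, 5, 7, 4] cursor@3
After 4 (insert_before(75)): list=[6, 27, 9, 75, 3, 5, 7, 4] cursor@3
After 5 (prev): list=[6, 27, 9, 75, 3, 5, 7, 4] cursor@75

Answer: 6 27 9 75 3 5 7 4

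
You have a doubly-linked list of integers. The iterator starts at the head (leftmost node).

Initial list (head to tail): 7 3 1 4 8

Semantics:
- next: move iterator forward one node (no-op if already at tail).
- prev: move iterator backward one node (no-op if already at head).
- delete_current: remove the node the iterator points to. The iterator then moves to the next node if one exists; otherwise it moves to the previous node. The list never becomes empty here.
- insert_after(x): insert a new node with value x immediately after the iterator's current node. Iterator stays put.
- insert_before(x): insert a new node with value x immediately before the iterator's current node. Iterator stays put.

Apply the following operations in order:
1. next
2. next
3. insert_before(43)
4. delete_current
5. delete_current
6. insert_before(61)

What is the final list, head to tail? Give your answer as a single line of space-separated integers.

Answer: 7 3 43 61 8

Derivation:
After 1 (next): list=[7, 3, 1, 4, 8] cursor@3
After 2 (next): list=[7, 3, 1, 4, 8] cursor@1
After 3 (insert_before(43)): list=[7, 3, 43, 1, 4, 8] cursor@1
After 4 (delete_current): list=[7, 3, 43, 4, 8] cursor@4
After 5 (delete_current): list=[7, 3, 43, 8] cursor@8
After 6 (insert_before(61)): list=[7, 3, 43, 61, 8] cursor@8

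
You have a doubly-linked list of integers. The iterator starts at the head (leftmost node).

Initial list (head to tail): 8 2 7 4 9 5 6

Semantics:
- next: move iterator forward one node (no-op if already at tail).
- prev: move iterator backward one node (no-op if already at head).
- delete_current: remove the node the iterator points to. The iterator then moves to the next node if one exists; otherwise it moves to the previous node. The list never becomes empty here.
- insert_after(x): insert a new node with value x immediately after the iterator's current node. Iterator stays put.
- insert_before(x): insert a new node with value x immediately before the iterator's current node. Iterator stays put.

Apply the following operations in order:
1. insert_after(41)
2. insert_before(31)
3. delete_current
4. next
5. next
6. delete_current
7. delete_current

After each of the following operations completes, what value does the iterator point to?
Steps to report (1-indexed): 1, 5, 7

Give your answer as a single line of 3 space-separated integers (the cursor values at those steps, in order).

Answer: 8 7 9

Derivation:
After 1 (insert_after(41)): list=[8, 41, 2, 7, 4, 9, 5, 6] cursor@8
After 2 (insert_before(31)): list=[31, 8, 41, 2, 7, 4, 9, 5, 6] cursor@8
After 3 (delete_current): list=[31, 41, 2, 7, 4, 9, 5, 6] cursor@41
After 4 (next): list=[31, 41, 2, 7, 4, 9, 5, 6] cursor@2
After 5 (next): list=[31, 41, 2, 7, 4, 9, 5, 6] cursor@7
After 6 (delete_current): list=[31, 41, 2, 4, 9, 5, 6] cursor@4
After 7 (delete_current): list=[31, 41, 2, 9, 5, 6] cursor@9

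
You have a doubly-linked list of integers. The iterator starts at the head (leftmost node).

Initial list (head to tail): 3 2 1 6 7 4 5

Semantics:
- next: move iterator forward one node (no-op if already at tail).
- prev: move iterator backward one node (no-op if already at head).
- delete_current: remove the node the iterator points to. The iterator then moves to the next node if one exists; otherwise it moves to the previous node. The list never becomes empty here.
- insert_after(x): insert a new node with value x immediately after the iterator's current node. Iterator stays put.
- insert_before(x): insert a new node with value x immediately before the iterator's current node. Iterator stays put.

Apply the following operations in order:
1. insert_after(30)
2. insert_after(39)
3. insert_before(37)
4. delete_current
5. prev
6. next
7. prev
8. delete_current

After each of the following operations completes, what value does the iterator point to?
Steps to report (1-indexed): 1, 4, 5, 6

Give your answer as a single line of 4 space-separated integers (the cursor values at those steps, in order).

After 1 (insert_after(30)): list=[3, 30, 2, 1, 6, 7, 4, 5] cursor@3
After 2 (insert_after(39)): list=[3, 39, 30, 2, 1, 6, 7, 4, 5] cursor@3
After 3 (insert_before(37)): list=[37, 3, 39, 30, 2, 1, 6, 7, 4, 5] cursor@3
After 4 (delete_current): list=[37, 39, 30, 2, 1, 6, 7, 4, 5] cursor@39
After 5 (prev): list=[37, 39, 30, 2, 1, 6, 7, 4, 5] cursor@37
After 6 (next): list=[37, 39, 30, 2, 1, 6, 7, 4, 5] cursor@39
After 7 (prev): list=[37, 39, 30, 2, 1, 6, 7, 4, 5] cursor@37
After 8 (delete_current): list=[39, 30, 2, 1, 6, 7, 4, 5] cursor@39

Answer: 3 39 37 39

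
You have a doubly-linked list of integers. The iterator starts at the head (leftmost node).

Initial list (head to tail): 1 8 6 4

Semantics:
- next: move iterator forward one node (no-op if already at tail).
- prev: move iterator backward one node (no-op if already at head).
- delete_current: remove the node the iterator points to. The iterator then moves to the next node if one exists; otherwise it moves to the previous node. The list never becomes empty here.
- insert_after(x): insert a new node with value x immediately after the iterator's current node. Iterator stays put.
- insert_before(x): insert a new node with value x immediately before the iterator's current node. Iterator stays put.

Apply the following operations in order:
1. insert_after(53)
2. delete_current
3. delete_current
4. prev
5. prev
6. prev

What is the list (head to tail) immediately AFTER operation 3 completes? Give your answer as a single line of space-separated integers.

After 1 (insert_after(53)): list=[1, 53, 8, 6, 4] cursor@1
After 2 (delete_current): list=[53, 8, 6, 4] cursor@53
After 3 (delete_current): list=[8, 6, 4] cursor@8

Answer: 8 6 4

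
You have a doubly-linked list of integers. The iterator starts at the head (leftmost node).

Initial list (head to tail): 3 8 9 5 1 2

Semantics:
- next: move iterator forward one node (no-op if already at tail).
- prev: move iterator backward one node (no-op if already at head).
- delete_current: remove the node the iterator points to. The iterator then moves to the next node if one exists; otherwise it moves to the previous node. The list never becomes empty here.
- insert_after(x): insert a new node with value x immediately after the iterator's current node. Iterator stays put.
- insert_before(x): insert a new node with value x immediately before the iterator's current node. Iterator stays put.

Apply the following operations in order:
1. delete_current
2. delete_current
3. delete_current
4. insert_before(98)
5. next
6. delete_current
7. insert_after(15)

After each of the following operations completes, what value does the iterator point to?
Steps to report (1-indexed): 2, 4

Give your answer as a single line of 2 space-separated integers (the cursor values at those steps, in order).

After 1 (delete_current): list=[8, 9, 5, 1, 2] cursor@8
After 2 (delete_current): list=[9, 5, 1, 2] cursor@9
After 3 (delete_current): list=[5, 1, 2] cursor@5
After 4 (insert_before(98)): list=[98, 5, 1, 2] cursor@5
After 5 (next): list=[98, 5, 1, 2] cursor@1
After 6 (delete_current): list=[98, 5, 2] cursor@2
After 7 (insert_after(15)): list=[98, 5, 2, 15] cursor@2

Answer: 9 5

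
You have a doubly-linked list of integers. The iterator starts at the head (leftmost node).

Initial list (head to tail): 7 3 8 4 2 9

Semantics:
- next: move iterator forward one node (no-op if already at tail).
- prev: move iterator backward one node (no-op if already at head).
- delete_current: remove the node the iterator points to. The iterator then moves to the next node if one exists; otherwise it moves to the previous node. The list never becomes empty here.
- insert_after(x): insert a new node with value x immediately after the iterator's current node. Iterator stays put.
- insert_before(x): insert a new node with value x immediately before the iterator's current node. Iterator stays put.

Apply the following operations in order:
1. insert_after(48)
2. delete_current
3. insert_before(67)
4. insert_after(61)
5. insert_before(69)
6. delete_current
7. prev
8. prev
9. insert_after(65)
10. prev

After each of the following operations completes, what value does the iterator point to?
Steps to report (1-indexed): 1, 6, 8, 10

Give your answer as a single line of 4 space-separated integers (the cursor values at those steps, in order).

After 1 (insert_after(48)): list=[7, 48, 3, 8, 4, 2, 9] cursor@7
After 2 (delete_current): list=[48, 3, 8, 4, 2, 9] cursor@48
After 3 (insert_before(67)): list=[67, 48, 3, 8, 4, 2, 9] cursor@48
After 4 (insert_after(61)): list=[67, 48, 61, 3, 8, 4, 2, 9] cursor@48
After 5 (insert_before(69)): list=[67, 69, 48, 61, 3, 8, 4, 2, 9] cursor@48
After 6 (delete_current): list=[67, 69, 61, 3, 8, 4, 2, 9] cursor@61
After 7 (prev): list=[67, 69, 61, 3, 8, 4, 2, 9] cursor@69
After 8 (prev): list=[67, 69, 61, 3, 8, 4, 2, 9] cursor@67
After 9 (insert_after(65)): list=[67, 65, 69, 61, 3, 8, 4, 2, 9] cursor@67
After 10 (prev): list=[67, 65, 69, 61, 3, 8, 4, 2, 9] cursor@67

Answer: 7 61 67 67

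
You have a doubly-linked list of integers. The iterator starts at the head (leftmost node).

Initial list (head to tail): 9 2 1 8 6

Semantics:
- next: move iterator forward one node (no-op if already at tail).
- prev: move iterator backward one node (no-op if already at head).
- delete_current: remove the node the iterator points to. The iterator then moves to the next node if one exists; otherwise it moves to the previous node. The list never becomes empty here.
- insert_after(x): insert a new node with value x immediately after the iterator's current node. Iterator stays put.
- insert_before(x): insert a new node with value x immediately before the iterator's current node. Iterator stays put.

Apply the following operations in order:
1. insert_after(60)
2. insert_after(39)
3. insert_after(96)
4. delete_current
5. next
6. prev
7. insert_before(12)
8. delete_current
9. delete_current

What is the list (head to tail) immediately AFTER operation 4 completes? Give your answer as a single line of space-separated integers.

Answer: 96 39 60 2 1 8 6

Derivation:
After 1 (insert_after(60)): list=[9, 60, 2, 1, 8, 6] cursor@9
After 2 (insert_after(39)): list=[9, 39, 60, 2, 1, 8, 6] cursor@9
After 3 (insert_after(96)): list=[9, 96, 39, 60, 2, 1, 8, 6] cursor@9
After 4 (delete_current): list=[96, 39, 60, 2, 1, 8, 6] cursor@96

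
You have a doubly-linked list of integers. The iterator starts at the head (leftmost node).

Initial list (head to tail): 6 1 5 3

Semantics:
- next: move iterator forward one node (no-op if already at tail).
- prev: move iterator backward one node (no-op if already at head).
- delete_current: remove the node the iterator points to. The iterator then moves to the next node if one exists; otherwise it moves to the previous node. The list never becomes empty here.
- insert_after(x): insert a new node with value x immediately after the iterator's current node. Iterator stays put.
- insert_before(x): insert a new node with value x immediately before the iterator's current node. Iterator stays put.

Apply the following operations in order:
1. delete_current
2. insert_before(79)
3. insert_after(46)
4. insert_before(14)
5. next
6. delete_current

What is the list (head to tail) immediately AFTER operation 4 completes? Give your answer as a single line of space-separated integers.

After 1 (delete_current): list=[1, 5, 3] cursor@1
After 2 (insert_before(79)): list=[79, 1, 5, 3] cursor@1
After 3 (insert_after(46)): list=[79, 1, 46, 5, 3] cursor@1
After 4 (insert_before(14)): list=[79, 14, 1, 46, 5, 3] cursor@1

Answer: 79 14 1 46 5 3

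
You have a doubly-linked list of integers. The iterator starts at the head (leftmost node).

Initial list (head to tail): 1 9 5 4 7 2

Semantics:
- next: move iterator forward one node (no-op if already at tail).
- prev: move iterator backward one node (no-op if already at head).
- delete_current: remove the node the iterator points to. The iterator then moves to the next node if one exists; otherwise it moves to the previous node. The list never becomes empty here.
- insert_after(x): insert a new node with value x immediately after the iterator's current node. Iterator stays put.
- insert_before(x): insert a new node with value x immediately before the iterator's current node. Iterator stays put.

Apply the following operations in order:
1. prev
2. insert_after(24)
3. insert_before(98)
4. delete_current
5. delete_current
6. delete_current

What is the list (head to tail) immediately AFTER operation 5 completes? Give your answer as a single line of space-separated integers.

Answer: 98 9 5 4 7 2

Derivation:
After 1 (prev): list=[1, 9, 5, 4, 7, 2] cursor@1
After 2 (insert_after(24)): list=[1, 24, 9, 5, 4, 7, 2] cursor@1
After 3 (insert_before(98)): list=[98, 1, 24, 9, 5, 4, 7, 2] cursor@1
After 4 (delete_current): list=[98, 24, 9, 5, 4, 7, 2] cursor@24
After 5 (delete_current): list=[98, 9, 5, 4, 7, 2] cursor@9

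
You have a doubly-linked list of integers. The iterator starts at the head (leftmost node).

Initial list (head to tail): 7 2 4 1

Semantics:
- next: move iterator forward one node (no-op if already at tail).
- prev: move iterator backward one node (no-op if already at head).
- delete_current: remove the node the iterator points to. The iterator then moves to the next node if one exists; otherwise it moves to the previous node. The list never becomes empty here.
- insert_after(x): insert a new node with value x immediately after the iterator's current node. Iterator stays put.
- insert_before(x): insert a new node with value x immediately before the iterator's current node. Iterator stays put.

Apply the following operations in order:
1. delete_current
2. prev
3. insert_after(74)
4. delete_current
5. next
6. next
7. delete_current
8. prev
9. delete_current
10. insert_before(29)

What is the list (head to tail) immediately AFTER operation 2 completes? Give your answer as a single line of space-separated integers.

Answer: 2 4 1

Derivation:
After 1 (delete_current): list=[2, 4, 1] cursor@2
After 2 (prev): list=[2, 4, 1] cursor@2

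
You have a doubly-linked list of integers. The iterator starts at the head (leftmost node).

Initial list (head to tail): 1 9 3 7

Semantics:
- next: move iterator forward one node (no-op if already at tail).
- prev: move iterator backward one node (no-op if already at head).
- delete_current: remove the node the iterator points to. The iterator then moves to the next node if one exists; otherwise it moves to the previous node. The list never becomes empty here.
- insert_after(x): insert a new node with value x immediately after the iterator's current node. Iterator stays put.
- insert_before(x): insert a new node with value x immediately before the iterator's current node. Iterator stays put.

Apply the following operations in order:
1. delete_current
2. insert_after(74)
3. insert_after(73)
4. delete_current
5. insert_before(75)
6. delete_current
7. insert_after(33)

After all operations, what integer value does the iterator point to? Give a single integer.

After 1 (delete_current): list=[9, 3, 7] cursor@9
After 2 (insert_after(74)): list=[9, 74, 3, 7] cursor@9
After 3 (insert_after(73)): list=[9, 73, 74, 3, 7] cursor@9
After 4 (delete_current): list=[73, 74, 3, 7] cursor@73
After 5 (insert_before(75)): list=[75, 73, 74, 3, 7] cursor@73
After 6 (delete_current): list=[75, 74, 3, 7] cursor@74
After 7 (insert_after(33)): list=[75, 74, 33, 3, 7] cursor@74

Answer: 74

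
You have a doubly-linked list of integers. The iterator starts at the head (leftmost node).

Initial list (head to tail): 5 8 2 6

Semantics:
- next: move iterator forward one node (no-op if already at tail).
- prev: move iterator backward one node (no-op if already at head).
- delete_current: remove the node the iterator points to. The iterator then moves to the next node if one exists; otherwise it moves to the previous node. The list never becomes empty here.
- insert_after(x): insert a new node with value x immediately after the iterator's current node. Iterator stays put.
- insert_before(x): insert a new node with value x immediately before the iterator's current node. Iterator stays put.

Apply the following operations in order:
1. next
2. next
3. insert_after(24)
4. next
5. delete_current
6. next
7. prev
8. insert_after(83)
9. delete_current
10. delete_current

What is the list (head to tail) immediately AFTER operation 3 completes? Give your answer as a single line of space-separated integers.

Answer: 5 8 2 24 6

Derivation:
After 1 (next): list=[5, 8, 2, 6] cursor@8
After 2 (next): list=[5, 8, 2, 6] cursor@2
After 3 (insert_after(24)): list=[5, 8, 2, 24, 6] cursor@2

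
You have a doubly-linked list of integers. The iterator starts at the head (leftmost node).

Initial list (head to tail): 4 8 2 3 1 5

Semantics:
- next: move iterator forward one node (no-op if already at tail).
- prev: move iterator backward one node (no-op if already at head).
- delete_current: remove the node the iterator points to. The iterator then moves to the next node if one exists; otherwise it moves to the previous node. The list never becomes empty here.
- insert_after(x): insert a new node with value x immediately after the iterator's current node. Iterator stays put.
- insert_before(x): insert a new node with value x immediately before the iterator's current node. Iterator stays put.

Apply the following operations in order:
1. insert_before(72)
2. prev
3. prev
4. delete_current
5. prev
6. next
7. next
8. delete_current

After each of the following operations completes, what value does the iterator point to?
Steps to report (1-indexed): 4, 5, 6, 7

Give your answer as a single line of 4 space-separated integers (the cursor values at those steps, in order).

After 1 (insert_before(72)): list=[72, 4, 8, 2, 3, 1, 5] cursor@4
After 2 (prev): list=[72, 4, 8, 2, 3, 1, 5] cursor@72
After 3 (prev): list=[72, 4, 8, 2, 3, 1, 5] cursor@72
After 4 (delete_current): list=[4, 8, 2, 3, 1, 5] cursor@4
After 5 (prev): list=[4, 8, 2, 3, 1, 5] cursor@4
After 6 (next): list=[4, 8, 2, 3, 1, 5] cursor@8
After 7 (next): list=[4, 8, 2, 3, 1, 5] cursor@2
After 8 (delete_current): list=[4, 8, 3, 1, 5] cursor@3

Answer: 4 4 8 2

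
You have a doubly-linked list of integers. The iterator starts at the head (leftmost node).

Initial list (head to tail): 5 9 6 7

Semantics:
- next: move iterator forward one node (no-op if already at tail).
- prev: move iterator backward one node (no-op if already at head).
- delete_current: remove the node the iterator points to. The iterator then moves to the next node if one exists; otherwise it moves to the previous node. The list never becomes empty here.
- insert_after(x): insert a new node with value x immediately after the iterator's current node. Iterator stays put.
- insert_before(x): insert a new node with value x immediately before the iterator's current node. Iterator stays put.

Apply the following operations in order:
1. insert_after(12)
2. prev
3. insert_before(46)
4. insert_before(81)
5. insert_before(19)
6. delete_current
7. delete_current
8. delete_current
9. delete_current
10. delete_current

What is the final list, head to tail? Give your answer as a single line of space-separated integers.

After 1 (insert_after(12)): list=[5, 12, 9, 6, 7] cursor@5
After 2 (prev): list=[5, 12, 9, 6, 7] cursor@5
After 3 (insert_before(46)): list=[46, 5, 12, 9, 6, 7] cursor@5
After 4 (insert_before(81)): list=[46, 81, 5, 12, 9, 6, 7] cursor@5
After 5 (insert_before(19)): list=[46, 81, 19, 5, 12, 9, 6, 7] cursor@5
After 6 (delete_current): list=[46, 81, 19, 12, 9, 6, 7] cursor@12
After 7 (delete_current): list=[46, 81, 19, 9, 6, 7] cursor@9
After 8 (delete_current): list=[46, 81, 19, 6, 7] cursor@6
After 9 (delete_current): list=[46, 81, 19, 7] cursor@7
After 10 (delete_current): list=[46, 81, 19] cursor@19

Answer: 46 81 19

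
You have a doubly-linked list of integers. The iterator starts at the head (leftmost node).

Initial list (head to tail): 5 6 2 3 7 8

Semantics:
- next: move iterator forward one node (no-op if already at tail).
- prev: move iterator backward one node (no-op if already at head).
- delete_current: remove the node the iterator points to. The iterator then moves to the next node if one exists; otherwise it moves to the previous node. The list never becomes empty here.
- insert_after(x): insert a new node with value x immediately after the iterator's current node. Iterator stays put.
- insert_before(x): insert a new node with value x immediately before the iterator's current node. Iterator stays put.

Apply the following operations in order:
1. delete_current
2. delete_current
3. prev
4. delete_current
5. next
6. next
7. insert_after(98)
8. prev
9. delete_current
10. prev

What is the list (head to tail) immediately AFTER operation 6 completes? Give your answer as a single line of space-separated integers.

Answer: 3 7 8

Derivation:
After 1 (delete_current): list=[6, 2, 3, 7, 8] cursor@6
After 2 (delete_current): list=[2, 3, 7, 8] cursor@2
After 3 (prev): list=[2, 3, 7, 8] cursor@2
After 4 (delete_current): list=[3, 7, 8] cursor@3
After 5 (next): list=[3, 7, 8] cursor@7
After 6 (next): list=[3, 7, 8] cursor@8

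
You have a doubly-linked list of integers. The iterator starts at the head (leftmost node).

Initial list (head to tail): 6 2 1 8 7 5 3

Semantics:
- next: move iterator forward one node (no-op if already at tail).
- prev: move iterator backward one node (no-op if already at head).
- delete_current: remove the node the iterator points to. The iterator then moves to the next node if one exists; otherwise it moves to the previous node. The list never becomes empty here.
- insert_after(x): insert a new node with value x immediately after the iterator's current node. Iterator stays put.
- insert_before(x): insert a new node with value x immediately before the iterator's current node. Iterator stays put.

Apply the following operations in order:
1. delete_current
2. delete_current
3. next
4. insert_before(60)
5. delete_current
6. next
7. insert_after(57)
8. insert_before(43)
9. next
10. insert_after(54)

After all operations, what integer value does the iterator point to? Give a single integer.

After 1 (delete_current): list=[2, 1, 8, 7, 5, 3] cursor@2
After 2 (delete_current): list=[1, 8, 7, 5, 3] cursor@1
After 3 (next): list=[1, 8, 7, 5, 3] cursor@8
After 4 (insert_before(60)): list=[1, 60, 8, 7, 5, 3] cursor@8
After 5 (delete_current): list=[1, 60, 7, 5, 3] cursor@7
After 6 (next): list=[1, 60, 7, 5, 3] cursor@5
After 7 (insert_after(57)): list=[1, 60, 7, 5, 57, 3] cursor@5
After 8 (insert_before(43)): list=[1, 60, 7, 43, 5, 57, 3] cursor@5
After 9 (next): list=[1, 60, 7, 43, 5, 57, 3] cursor@57
After 10 (insert_after(54)): list=[1, 60, 7, 43, 5, 57, 54, 3] cursor@57

Answer: 57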